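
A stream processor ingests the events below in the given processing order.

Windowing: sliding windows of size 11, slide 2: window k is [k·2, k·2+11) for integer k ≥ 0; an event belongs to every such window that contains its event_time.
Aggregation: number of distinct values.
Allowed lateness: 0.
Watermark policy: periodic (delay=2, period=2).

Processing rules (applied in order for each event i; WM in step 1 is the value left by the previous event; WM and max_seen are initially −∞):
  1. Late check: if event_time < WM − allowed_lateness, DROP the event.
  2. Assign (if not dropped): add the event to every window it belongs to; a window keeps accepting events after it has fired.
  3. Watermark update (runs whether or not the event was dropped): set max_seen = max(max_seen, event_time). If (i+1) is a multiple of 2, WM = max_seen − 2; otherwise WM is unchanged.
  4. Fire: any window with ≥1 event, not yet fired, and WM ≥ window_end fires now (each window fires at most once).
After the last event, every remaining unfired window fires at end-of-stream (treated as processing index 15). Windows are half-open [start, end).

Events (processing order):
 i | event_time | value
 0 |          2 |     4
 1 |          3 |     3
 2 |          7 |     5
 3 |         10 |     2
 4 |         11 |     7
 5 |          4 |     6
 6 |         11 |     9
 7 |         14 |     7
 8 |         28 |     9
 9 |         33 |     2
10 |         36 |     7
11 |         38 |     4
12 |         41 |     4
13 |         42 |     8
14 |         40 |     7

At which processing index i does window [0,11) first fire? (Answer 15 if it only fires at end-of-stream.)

i=0 t=2 v=4: → [2,13),[0,11); WM=−∞
i=1 t=3 v=3: → [2,13),[0,11); WM=1
i=2 t=7 v=5: → [6,17),[4,15),[2,13),[0,11); WM=1
i=3 t=10 v=2: → [10,21),[8,19),[6,17),[4,15),[2,13),[0,11); WM=8
i=4 t=11 v=7: → [10,21),[8,19),[6,17),[4,15),[2,13); WM=8
i=5 t=4 v=6: DROP (t<8-0); WM=9
i=6 t=11 v=9: → [10,21),[8,19),[6,17),[4,15),[2,13); WM=9
i=7 t=14 v=7: → [14,25),[12,23),[10,21),[8,19),[6,17),[4,15); WM=12; [0,11) fires=4
i=8 t=28 v=9: → [28,39),[26,37),[24,35),[22,33),[20,31),[18,29); WM=12
i=9 t=33 v=2: → [32,43),[30,41),[28,39),[26,37),[24,35); WM=31; [2,13) fires=6 [4,15) fires=4 [6,17) fires=4 [8,19) fires=3 [10,21) fires=3 [12,23) fires=1 [14,25) fires=1 [18,29) fires=1 [20,31) fires=1
i=10 t=36 v=7: → [36,47),[34,45),[32,43),[30,41),[28,39),[26,37); WM=31
i=11 t=38 v=4: → [38,49),[36,47),[34,45),[32,43),[30,41),[28,39); WM=36; [22,33) fires=1 [24,35) fires=2
i=12 t=41 v=4: → [40,51),[38,49),[36,47),[34,45),[32,43); WM=36
i=13 t=42 v=8: → [42,53),[40,51),[38,49),[36,47),[34,45),[32,43); WM=40; [26,37) fires=3 [28,39) fires=4
i=14 t=40 v=7: → [40,51),[38,49),[36,47),[34,45),[32,43),[30,41); WM=40

7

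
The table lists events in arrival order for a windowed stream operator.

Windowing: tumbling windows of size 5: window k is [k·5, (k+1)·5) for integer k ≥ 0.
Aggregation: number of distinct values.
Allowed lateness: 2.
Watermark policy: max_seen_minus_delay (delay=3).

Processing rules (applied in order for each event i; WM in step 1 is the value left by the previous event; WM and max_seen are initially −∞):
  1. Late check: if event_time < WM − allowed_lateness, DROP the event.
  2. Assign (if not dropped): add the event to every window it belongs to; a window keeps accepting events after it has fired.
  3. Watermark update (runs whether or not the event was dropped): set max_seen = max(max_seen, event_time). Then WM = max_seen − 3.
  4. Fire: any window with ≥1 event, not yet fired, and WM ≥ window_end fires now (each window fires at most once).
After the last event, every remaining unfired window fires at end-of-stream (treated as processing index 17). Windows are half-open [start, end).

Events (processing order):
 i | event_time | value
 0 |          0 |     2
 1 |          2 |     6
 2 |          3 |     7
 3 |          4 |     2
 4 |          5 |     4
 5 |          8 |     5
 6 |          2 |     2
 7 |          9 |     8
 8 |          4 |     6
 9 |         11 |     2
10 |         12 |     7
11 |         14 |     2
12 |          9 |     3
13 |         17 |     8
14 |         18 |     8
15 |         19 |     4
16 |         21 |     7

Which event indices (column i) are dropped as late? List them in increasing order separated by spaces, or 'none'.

i=0 t=0 v=2: → [0,5); WM=-3
i=1 t=2 v=6: → [0,5); WM=-1
i=2 t=3 v=7: → [0,5); WM=0
i=3 t=4 v=2: → [0,5); WM=1
i=4 t=5 v=4: → [5,10); WM=2
i=5 t=8 v=5: → [5,10); WM=5; [0,5) fires=3
i=6 t=2 v=2: DROP (t<5-2); WM=5
i=7 t=9 v=8: → [5,10); WM=6
i=8 t=4 v=6: → [0,5); WM=6
i=9 t=11 v=2: → [10,15); WM=8
i=10 t=12 v=7: → [10,15); WM=9
i=11 t=14 v=2: → [10,15); WM=11; [5,10) fires=3
i=12 t=9 v=3: → [5,10); WM=11
i=13 t=17 v=8: → [15,20); WM=14
i=14 t=18 v=8: → [15,20); WM=15; [10,15) fires=2
i=15 t=19 v=4: → [15,20); WM=16
i=16 t=21 v=7: → [20,25); WM=18

6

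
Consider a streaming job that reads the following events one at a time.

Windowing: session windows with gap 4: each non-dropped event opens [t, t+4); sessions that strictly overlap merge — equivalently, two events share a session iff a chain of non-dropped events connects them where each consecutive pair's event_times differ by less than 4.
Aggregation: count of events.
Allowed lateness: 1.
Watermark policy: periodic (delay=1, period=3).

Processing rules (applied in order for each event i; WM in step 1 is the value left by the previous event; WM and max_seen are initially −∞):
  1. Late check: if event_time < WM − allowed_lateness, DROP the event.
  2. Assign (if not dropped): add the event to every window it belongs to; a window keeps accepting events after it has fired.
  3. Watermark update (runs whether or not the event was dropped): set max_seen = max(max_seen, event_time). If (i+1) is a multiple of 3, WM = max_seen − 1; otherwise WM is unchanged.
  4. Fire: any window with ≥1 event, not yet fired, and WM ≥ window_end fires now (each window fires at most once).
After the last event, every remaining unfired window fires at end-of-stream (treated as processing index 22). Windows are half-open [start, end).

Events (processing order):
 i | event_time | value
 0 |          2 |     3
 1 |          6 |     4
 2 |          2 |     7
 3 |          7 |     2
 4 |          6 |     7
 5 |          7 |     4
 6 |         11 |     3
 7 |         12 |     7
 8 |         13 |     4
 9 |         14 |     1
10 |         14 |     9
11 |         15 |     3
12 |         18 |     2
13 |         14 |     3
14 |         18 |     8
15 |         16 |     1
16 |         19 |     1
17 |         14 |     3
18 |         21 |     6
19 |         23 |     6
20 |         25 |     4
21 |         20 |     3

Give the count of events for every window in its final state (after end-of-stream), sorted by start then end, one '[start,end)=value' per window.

[2,6)=2 [6,11)=4 [11,29)=14

i=0 t=2 v=3: → [2,6); WM=−∞
i=1 t=6 v=4: → [6,10); WM=−∞
i=2 t=2 v=7: → [2,6); WM=5
i=3 t=7 v=2: → [6,11); WM=5
i=4 t=6 v=7: → [6,11); WM=5
i=5 t=7 v=4: → [6,11); WM=6
i=6 t=11 v=3: → [11,15); WM=6
i=7 t=12 v=7: → [11,16); WM=6
i=8 t=13 v=4: → [11,17); WM=12
i=9 t=14 v=1: → [11,18); WM=12
i=10 t=14 v=9: → [11,18); WM=12
i=11 t=15 v=3: → [11,19); WM=14
i=12 t=18 v=2: → [11,22); WM=14
i=13 t=14 v=3: → [11,22); WM=14
i=14 t=18 v=8: → [11,22); WM=17
i=15 t=16 v=1: → [11,22); WM=17
i=16 t=19 v=1: → [11,23); WM=17
i=17 t=14 v=3: DROP (t<17-1); WM=18
i=18 t=21 v=6: → [11,25); WM=18
i=19 t=23 v=6: → [11,27); WM=18
i=20 t=25 v=4: → [11,29); WM=24
i=21 t=20 v=3: DROP (t<24-1); WM=24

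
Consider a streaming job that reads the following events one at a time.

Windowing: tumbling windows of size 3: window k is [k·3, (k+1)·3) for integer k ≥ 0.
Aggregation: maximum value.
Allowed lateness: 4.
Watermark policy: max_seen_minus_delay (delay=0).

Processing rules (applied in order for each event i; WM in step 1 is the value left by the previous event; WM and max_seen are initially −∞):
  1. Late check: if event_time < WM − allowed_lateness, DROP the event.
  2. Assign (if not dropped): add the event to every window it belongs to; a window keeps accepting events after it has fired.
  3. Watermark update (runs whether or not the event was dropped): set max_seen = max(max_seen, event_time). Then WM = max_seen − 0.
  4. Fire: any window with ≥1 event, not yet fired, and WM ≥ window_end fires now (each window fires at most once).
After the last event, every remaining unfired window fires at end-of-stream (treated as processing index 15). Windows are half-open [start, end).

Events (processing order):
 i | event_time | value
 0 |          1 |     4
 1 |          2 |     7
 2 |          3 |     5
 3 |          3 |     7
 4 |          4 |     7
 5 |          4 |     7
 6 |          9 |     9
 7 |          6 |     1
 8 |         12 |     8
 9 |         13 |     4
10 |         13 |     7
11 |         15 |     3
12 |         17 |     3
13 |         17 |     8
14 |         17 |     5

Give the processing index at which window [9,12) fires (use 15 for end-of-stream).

i=0 t=1 v=4: → [0,3); WM=1
i=1 t=2 v=7: → [0,3); WM=2
i=2 t=3 v=5: → [3,6); WM=3; [0,3) fires=7
i=3 t=3 v=7: → [3,6); WM=3
i=4 t=4 v=7: → [3,6); WM=4
i=5 t=4 v=7: → [3,6); WM=4
i=6 t=9 v=9: → [9,12); WM=9; [3,6) fires=7
i=7 t=6 v=1: → [6,9); WM=9; [6,9) fires=1
i=8 t=12 v=8: → [12,15); WM=12; [9,12) fires=9
i=9 t=13 v=4: → [12,15); WM=13
i=10 t=13 v=7: → [12,15); WM=13
i=11 t=15 v=3: → [15,18); WM=15; [12,15) fires=8
i=12 t=17 v=3: → [15,18); WM=17
i=13 t=17 v=8: → [15,18); WM=17
i=14 t=17 v=5: → [15,18); WM=17

8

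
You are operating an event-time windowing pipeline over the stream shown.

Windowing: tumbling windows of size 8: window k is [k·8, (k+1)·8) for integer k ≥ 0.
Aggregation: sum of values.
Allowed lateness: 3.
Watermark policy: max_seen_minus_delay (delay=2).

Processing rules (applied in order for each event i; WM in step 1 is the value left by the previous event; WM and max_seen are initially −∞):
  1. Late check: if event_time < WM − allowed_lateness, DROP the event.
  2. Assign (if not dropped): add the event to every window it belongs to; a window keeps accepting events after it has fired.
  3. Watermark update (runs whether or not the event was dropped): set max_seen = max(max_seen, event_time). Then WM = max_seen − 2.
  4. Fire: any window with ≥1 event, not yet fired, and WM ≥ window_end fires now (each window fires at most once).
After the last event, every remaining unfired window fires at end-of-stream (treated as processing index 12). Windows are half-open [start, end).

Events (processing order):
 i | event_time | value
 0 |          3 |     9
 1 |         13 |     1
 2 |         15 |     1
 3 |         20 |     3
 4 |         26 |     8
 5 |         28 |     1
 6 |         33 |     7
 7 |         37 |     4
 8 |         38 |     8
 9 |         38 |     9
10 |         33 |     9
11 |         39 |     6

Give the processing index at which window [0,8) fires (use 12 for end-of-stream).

1

i=0 t=3 v=9: → [0,8); WM=1
i=1 t=13 v=1: → [8,16); WM=11; [0,8) fires=9
i=2 t=15 v=1: → [8,16); WM=13
i=3 t=20 v=3: → [16,24); WM=18; [8,16) fires=2
i=4 t=26 v=8: → [24,32); WM=24; [16,24) fires=3
i=5 t=28 v=1: → [24,32); WM=26
i=6 t=33 v=7: → [32,40); WM=31
i=7 t=37 v=4: → [32,40); WM=35; [24,32) fires=9
i=8 t=38 v=8: → [32,40); WM=36
i=9 t=38 v=9: → [32,40); WM=36
i=10 t=33 v=9: → [32,40); WM=36
i=11 t=39 v=6: → [32,40); WM=37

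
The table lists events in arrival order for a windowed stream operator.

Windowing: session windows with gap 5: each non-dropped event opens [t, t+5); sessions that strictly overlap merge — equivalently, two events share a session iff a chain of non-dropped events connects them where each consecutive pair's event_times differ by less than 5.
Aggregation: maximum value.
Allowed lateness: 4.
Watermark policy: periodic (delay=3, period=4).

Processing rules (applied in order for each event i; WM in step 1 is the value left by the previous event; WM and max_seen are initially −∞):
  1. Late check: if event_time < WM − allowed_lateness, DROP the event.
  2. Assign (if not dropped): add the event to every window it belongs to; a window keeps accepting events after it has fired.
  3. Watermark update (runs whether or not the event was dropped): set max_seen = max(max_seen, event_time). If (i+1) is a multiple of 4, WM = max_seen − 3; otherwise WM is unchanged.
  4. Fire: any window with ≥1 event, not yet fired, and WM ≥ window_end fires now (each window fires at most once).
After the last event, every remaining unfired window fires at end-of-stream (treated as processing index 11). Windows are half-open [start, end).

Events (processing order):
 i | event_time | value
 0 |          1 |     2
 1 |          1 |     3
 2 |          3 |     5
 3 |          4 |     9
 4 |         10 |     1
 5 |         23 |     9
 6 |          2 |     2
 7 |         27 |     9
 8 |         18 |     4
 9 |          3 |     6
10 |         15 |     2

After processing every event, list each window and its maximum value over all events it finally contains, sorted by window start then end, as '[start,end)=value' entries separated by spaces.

[1,9)=9 [10,15)=1 [23,32)=9

i=0 t=1 v=2: → [1,6); WM=−∞
i=1 t=1 v=3: → [1,6); WM=−∞
i=2 t=3 v=5: → [1,8); WM=−∞
i=3 t=4 v=9: → [1,9); WM=1
i=4 t=10 v=1: → [10,15); WM=1
i=5 t=23 v=9: → [23,28); WM=1
i=6 t=2 v=2: → [1,9); WM=1
i=7 t=27 v=9: → [23,32); WM=24
i=8 t=18 v=4: DROP (t<24-4); WM=24
i=9 t=3 v=6: DROP (t<24-4); WM=24
i=10 t=15 v=2: DROP (t<24-4); WM=24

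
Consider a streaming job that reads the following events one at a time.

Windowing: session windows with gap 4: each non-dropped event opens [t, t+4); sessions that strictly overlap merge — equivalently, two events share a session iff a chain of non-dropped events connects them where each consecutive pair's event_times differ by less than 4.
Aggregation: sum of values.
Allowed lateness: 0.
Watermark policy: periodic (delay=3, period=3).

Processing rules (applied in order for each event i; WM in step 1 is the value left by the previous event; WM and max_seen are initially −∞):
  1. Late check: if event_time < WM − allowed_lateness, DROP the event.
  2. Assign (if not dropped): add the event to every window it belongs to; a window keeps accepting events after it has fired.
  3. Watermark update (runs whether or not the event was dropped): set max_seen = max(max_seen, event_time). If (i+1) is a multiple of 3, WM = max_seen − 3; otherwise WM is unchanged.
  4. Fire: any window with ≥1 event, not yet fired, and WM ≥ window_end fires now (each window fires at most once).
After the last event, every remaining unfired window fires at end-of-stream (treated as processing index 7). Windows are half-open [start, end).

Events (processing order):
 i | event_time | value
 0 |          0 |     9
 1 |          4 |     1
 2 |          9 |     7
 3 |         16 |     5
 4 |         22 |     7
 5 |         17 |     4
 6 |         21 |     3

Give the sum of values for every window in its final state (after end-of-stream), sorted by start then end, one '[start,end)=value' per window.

i=0 t=0 v=9: → [0,4); WM=−∞
i=1 t=4 v=1: → [4,8); WM=−∞
i=2 t=9 v=7: → [9,13); WM=6
i=3 t=16 v=5: → [16,20); WM=6
i=4 t=22 v=7: → [22,26); WM=6
i=5 t=17 v=4: → [16,21); WM=19
i=6 t=21 v=3: → [21,26); WM=19

[0,4)=9 [4,8)=1 [9,13)=7 [16,21)=9 [21,26)=10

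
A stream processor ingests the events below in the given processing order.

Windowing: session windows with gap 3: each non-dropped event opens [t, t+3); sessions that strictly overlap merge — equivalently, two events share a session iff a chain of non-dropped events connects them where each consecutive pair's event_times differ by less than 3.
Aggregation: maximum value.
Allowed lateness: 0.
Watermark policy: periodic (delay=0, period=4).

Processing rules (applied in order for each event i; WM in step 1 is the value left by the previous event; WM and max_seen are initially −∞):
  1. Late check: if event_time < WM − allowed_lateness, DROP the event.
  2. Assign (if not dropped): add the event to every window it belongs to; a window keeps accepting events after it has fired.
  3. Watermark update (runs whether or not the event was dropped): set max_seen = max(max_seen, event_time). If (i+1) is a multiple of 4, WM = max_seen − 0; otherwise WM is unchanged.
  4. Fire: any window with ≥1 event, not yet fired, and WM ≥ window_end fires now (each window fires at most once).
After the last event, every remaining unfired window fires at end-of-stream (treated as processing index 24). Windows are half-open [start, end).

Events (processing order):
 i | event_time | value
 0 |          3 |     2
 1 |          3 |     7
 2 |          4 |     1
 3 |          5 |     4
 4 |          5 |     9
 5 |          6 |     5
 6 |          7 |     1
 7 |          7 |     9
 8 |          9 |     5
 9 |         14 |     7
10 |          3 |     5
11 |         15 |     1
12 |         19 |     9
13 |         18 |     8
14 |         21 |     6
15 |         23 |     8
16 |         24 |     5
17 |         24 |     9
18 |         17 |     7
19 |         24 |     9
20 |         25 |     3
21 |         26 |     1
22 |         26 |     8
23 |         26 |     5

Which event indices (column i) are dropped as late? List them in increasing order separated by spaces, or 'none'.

i=0 t=3 v=2: → [3,6); WM=−∞
i=1 t=3 v=7: → [3,6); WM=−∞
i=2 t=4 v=1: → [3,7); WM=−∞
i=3 t=5 v=4: → [3,8); WM=5
i=4 t=5 v=9: → [3,8); WM=5
i=5 t=6 v=5: → [3,9); WM=5
i=6 t=7 v=1: → [3,10); WM=5
i=7 t=7 v=9: → [3,10); WM=7
i=8 t=9 v=5: → [3,12); WM=7
i=9 t=14 v=7: → [14,17); WM=7
i=10 t=3 v=5: DROP (t<7-0); WM=7
i=11 t=15 v=1: → [14,18); WM=15
i=12 t=19 v=9: → [19,22); WM=15
i=13 t=18 v=8: → [18,22); WM=15
i=14 t=21 v=6: → [18,24); WM=15
i=15 t=23 v=8: → [18,26); WM=23
i=16 t=24 v=5: → [18,27); WM=23
i=17 t=24 v=9: → [18,27); WM=23
i=18 t=17 v=7: DROP (t<23-0); WM=23
i=19 t=24 v=9: → [18,27); WM=24
i=20 t=25 v=3: → [18,28); WM=24
i=21 t=26 v=1: → [18,29); WM=24
i=22 t=26 v=8: → [18,29); WM=24
i=23 t=26 v=5: → [18,29); WM=26

10 18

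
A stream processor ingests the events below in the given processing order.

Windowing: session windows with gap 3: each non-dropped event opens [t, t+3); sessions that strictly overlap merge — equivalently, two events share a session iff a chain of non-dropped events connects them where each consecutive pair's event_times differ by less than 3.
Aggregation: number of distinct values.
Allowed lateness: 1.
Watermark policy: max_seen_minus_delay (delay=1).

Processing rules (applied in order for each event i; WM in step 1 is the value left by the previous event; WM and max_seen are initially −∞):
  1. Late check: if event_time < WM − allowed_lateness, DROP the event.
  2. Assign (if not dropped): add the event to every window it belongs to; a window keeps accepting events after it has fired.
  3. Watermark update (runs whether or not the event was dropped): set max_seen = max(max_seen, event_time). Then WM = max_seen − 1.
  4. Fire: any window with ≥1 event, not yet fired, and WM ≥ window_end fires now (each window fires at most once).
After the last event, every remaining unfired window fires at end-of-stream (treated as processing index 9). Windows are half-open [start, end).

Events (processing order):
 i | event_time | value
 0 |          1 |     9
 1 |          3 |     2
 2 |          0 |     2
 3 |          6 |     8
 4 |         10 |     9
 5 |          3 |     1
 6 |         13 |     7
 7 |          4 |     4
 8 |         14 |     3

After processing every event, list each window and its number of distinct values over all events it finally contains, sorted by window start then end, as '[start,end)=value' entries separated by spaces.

i=0 t=1 v=9: → [1,4); WM=0
i=1 t=3 v=2: → [1,6); WM=2
i=2 t=0 v=2: DROP (t<2-1); WM=2
i=3 t=6 v=8: → [6,9); WM=5
i=4 t=10 v=9: → [10,13); WM=9
i=5 t=3 v=1: DROP (t<9-1); WM=9
i=6 t=13 v=7: → [13,16); WM=12
i=7 t=4 v=4: DROP (t<12-1); WM=12
i=8 t=14 v=3: → [13,17); WM=13

[1,6)=2 [6,9)=1 [10,13)=1 [13,17)=2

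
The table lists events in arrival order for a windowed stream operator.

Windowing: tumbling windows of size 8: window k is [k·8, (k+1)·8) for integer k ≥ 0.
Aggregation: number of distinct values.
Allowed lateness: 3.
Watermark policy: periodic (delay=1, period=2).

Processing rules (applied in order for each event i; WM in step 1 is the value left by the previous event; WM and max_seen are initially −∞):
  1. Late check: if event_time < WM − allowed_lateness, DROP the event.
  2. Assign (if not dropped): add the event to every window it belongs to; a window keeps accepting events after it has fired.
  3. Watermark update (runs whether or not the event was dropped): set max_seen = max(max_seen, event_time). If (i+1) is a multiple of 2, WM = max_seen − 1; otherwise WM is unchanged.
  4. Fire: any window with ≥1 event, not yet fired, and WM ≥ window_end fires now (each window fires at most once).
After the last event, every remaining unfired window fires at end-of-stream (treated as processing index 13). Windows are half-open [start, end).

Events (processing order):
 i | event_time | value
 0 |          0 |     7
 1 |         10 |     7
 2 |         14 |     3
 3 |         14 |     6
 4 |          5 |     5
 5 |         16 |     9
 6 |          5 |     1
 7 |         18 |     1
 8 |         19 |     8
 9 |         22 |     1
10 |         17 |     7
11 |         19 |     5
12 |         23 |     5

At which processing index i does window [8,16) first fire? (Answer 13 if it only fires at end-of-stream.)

i=0 t=0 v=7: → [0,8); WM=−∞
i=1 t=10 v=7: → [8,16); WM=9; [0,8) fires=1
i=2 t=14 v=3: → [8,16); WM=9
i=3 t=14 v=6: → [8,16); WM=13
i=4 t=5 v=5: DROP (t<13-3); WM=13
i=5 t=16 v=9: → [16,24); WM=15
i=6 t=5 v=1: DROP (t<15-3); WM=15
i=7 t=18 v=1: → [16,24); WM=17; [8,16) fires=3
i=8 t=19 v=8: → [16,24); WM=17
i=9 t=22 v=1: → [16,24); WM=21
i=10 t=17 v=7: DROP (t<21-3); WM=21
i=11 t=19 v=5: → [16,24); WM=21
i=12 t=23 v=5: → [16,24); WM=21

7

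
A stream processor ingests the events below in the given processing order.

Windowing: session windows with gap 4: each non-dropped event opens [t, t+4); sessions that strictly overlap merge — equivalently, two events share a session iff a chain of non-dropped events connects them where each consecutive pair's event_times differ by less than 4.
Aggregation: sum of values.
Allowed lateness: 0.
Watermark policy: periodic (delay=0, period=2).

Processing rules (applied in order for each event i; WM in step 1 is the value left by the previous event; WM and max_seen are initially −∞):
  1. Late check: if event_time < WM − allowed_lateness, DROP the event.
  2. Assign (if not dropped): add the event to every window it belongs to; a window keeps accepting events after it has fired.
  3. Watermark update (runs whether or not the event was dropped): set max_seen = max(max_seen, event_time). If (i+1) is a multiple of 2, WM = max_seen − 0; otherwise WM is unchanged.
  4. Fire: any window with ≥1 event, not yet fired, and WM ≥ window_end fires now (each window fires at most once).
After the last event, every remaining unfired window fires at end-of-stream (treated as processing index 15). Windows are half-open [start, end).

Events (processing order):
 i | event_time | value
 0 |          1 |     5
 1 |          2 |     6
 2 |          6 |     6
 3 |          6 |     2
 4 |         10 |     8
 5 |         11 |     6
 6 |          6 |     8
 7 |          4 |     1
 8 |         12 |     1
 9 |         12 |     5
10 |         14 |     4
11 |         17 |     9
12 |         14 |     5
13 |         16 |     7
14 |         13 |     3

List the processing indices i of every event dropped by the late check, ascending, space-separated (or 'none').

i=0 t=1 v=5: → [1,5); WM=−∞
i=1 t=2 v=6: → [1,6); WM=2
i=2 t=6 v=6: → [6,10); WM=2
i=3 t=6 v=2: → [6,10); WM=6
i=4 t=10 v=8: → [10,14); WM=6
i=5 t=11 v=6: → [10,15); WM=11
i=6 t=6 v=8: DROP (t<11-0); WM=11
i=7 t=4 v=1: DROP (t<11-0); WM=11
i=8 t=12 v=1: → [10,16); WM=11
i=9 t=12 v=5: → [10,16); WM=12
i=10 t=14 v=4: → [10,18); WM=12
i=11 t=17 v=9: → [10,21); WM=17
i=12 t=14 v=5: DROP (t<17-0); WM=17
i=13 t=16 v=7: DROP (t<17-0); WM=17
i=14 t=13 v=3: DROP (t<17-0); WM=17

6 7 12 13 14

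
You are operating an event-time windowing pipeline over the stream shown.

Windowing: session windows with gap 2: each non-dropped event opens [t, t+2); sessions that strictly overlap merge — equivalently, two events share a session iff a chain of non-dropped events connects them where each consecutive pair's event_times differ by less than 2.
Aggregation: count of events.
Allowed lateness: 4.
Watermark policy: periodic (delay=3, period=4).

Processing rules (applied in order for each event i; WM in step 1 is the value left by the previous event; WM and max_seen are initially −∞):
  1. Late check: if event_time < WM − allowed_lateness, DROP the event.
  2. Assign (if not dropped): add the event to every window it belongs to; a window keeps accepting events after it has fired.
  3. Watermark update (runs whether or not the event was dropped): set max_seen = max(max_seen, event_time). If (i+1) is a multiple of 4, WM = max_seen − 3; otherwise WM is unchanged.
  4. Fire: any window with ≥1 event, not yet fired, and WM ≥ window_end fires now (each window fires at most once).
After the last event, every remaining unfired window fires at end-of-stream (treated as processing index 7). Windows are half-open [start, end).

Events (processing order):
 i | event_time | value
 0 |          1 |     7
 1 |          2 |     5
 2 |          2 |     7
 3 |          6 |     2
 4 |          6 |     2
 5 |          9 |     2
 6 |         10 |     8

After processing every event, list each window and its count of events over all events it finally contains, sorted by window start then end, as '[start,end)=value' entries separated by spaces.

i=0 t=1 v=7: → [1,3); WM=−∞
i=1 t=2 v=5: → [1,4); WM=−∞
i=2 t=2 v=7: → [1,4); WM=−∞
i=3 t=6 v=2: → [6,8); WM=3
i=4 t=6 v=2: → [6,8); WM=3
i=5 t=9 v=2: → [9,11); WM=3
i=6 t=10 v=8: → [9,12); WM=3

[1,4)=3 [6,8)=2 [9,12)=2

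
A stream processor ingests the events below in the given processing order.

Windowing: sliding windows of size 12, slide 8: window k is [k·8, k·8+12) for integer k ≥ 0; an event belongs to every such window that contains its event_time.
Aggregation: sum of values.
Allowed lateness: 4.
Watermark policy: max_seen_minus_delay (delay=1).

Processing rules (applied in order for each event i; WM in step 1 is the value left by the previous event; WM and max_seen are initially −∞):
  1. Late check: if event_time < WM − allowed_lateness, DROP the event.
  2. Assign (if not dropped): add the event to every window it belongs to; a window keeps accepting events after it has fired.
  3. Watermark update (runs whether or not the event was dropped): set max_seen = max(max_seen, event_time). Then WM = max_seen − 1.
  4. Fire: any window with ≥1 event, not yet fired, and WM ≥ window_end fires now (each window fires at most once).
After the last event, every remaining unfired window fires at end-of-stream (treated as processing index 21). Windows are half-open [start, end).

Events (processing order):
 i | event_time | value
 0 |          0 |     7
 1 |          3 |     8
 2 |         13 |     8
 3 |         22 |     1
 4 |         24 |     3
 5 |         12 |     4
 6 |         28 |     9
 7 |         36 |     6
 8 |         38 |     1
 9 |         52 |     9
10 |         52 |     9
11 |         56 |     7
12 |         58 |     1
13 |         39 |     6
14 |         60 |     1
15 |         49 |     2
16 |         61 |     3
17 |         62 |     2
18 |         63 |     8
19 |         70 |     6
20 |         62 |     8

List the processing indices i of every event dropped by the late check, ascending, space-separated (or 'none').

i=0 t=0 v=7: → [0,12); WM=-1
i=1 t=3 v=8: → [0,12); WM=2
i=2 t=13 v=8: → [8,20); WM=12; [0,12) fires=15
i=3 t=22 v=1: → [16,28); WM=21; [8,20) fires=8
i=4 t=24 v=3: → [24,36),[16,28); WM=23
i=5 t=12 v=4: DROP (t<23-4); WM=23
i=6 t=28 v=9: → [24,36); WM=27
i=7 t=36 v=6: → [32,44); WM=35; [16,28) fires=4
i=8 t=38 v=1: → [32,44); WM=37; [24,36) fires=12
i=9 t=52 v=9: → [48,60); WM=51; [32,44) fires=7
i=10 t=52 v=9: → [48,60); WM=51
i=11 t=56 v=7: → [56,68),[48,60); WM=55
i=12 t=58 v=1: → [56,68),[48,60); WM=57
i=13 t=39 v=6: DROP (t<57-4); WM=57
i=14 t=60 v=1: → [56,68); WM=59
i=15 t=49 v=2: DROP (t<59-4); WM=59
i=16 t=61 v=3: → [56,68); WM=60; [48,60) fires=26
i=17 t=62 v=2: → [56,68); WM=61
i=18 t=63 v=8: → [56,68); WM=62
i=19 t=70 v=6: → [64,76); WM=69; [56,68) fires=22
i=20 t=62 v=8: DROP (t<69-4); WM=69

5 13 15 20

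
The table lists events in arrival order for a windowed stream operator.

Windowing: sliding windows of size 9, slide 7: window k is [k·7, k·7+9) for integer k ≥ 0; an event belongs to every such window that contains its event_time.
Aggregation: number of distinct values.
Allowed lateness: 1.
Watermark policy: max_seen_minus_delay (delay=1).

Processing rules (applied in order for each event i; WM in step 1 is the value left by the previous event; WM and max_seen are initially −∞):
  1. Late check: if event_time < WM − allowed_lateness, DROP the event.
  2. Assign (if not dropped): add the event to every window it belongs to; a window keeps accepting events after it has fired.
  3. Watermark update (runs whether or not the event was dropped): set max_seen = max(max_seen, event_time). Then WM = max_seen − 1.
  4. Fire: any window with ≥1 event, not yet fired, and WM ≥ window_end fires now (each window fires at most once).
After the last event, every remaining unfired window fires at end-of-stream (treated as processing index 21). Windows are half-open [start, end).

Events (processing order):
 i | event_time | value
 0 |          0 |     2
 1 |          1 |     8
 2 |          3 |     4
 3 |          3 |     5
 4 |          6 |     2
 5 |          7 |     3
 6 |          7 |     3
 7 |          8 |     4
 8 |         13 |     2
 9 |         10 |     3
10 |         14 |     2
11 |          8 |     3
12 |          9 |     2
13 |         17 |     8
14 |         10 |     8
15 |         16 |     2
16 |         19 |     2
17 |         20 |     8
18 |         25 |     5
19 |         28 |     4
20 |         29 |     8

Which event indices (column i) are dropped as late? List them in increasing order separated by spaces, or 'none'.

9 11 12 14

i=0 t=0 v=2: → [0,9); WM=-1
i=1 t=1 v=8: → [0,9); WM=0
i=2 t=3 v=4: → [0,9); WM=2
i=3 t=3 v=5: → [0,9); WM=2
i=4 t=6 v=2: → [0,9); WM=5
i=5 t=7 v=3: → [7,16),[0,9); WM=6
i=6 t=7 v=3: → [7,16),[0,9); WM=6
i=7 t=8 v=4: → [7,16),[0,9); WM=7
i=8 t=13 v=2: → [7,16); WM=12; [0,9) fires=5
i=9 t=10 v=3: DROP (t<12-1); WM=12
i=10 t=14 v=2: → [14,23),[7,16); WM=13
i=11 t=8 v=3: DROP (t<13-1); WM=13
i=12 t=9 v=2: DROP (t<13-1); WM=13
i=13 t=17 v=8: → [14,23); WM=16; [7,16) fires=3
i=14 t=10 v=8: DROP (t<16-1); WM=16
i=15 t=16 v=2: → [14,23); WM=16
i=16 t=19 v=2: → [14,23); WM=18
i=17 t=20 v=8: → [14,23); WM=19
i=18 t=25 v=5: → [21,30); WM=24; [14,23) fires=2
i=19 t=28 v=4: → [28,37),[21,30); WM=27
i=20 t=29 v=8: → [28,37),[21,30); WM=28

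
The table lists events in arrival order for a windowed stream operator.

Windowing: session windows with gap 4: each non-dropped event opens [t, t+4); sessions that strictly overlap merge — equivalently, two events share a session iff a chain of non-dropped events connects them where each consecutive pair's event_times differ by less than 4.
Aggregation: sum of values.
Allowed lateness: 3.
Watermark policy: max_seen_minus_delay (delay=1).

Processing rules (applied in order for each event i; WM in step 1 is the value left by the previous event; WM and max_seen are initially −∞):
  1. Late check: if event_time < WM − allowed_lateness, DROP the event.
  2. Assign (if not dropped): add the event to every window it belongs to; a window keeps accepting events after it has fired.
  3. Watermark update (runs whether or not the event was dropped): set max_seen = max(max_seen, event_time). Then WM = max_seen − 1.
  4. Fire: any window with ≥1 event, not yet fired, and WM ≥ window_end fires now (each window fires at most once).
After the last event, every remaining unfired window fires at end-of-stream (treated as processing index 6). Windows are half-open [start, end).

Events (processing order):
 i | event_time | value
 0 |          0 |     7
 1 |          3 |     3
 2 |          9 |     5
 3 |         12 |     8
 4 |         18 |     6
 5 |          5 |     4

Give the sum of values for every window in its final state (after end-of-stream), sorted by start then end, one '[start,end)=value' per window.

i=0 t=0 v=7: → [0,4); WM=-1
i=1 t=3 v=3: → [0,7); WM=2
i=2 t=9 v=5: → [9,13); WM=8
i=3 t=12 v=8: → [9,16); WM=11
i=4 t=18 v=6: → [18,22); WM=17
i=5 t=5 v=4: DROP (t<17-3); WM=17

[0,7)=10 [9,16)=13 [18,22)=6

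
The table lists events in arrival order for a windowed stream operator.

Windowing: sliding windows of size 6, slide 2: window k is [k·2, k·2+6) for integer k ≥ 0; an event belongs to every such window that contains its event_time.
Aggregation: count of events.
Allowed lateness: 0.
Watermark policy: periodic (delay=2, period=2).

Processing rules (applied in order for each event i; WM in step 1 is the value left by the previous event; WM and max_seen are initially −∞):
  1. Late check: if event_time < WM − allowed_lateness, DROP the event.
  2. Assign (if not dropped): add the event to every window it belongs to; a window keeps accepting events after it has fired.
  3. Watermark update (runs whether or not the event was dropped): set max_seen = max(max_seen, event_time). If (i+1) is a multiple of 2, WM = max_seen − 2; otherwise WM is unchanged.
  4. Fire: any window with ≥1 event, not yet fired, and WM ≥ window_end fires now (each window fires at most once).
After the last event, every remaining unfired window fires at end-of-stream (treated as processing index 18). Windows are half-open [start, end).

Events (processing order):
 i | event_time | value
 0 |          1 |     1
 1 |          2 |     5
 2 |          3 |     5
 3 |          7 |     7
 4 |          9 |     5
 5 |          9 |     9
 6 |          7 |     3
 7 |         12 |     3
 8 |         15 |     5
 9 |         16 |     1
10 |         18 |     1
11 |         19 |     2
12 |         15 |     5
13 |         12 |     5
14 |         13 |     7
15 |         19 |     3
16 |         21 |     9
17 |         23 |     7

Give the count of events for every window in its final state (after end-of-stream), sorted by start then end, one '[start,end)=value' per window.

i=0 t=1 v=1: → [0,6); WM=−∞
i=1 t=2 v=5: → [2,8),[0,6); WM=0
i=2 t=3 v=5: → [2,8),[0,6); WM=0
i=3 t=7 v=7: → [6,12),[4,10),[2,8); WM=5
i=4 t=9 v=5: → [8,14),[6,12),[4,10); WM=5
i=5 t=9 v=9: → [8,14),[6,12),[4,10); WM=7; [0,6) fires=3
i=6 t=7 v=3: → [6,12),[4,10),[2,8); WM=7
i=7 t=12 v=3: → [12,18),[10,16),[8,14); WM=10; [2,8) fires=4 [4,10) fires=4
i=8 t=15 v=5: → [14,20),[12,18),[10,16); WM=10
i=9 t=16 v=1: → [16,22),[14,20),[12,18); WM=14; [6,12) fires=4 [8,14) fires=3
i=10 t=18 v=1: → [18,24),[16,22),[14,20); WM=14
i=11 t=19 v=2: → [18,24),[16,22),[14,20); WM=17; [10,16) fires=2
i=12 t=15 v=5: DROP (t<17-0); WM=17
i=13 t=12 v=5: DROP (t<17-0); WM=17
i=14 t=13 v=7: DROP (t<17-0); WM=17
i=15 t=19 v=3: → [18,24),[16,22),[14,20); WM=17
i=16 t=21 v=9: → [20,26),[18,24),[16,22); WM=17
i=17 t=23 v=7: → [22,28),[20,26),[18,24); WM=21; [12,18) fires=3 [14,20) fires=5

[0,6)=3 [2,8)=4 [4,10)=4 [6,12)=4 [8,14)=3 [10,16)=2 [12,18)=3 [14,20)=5 [16,22)=5 [18,24)=5 [20,26)=2 [22,28)=1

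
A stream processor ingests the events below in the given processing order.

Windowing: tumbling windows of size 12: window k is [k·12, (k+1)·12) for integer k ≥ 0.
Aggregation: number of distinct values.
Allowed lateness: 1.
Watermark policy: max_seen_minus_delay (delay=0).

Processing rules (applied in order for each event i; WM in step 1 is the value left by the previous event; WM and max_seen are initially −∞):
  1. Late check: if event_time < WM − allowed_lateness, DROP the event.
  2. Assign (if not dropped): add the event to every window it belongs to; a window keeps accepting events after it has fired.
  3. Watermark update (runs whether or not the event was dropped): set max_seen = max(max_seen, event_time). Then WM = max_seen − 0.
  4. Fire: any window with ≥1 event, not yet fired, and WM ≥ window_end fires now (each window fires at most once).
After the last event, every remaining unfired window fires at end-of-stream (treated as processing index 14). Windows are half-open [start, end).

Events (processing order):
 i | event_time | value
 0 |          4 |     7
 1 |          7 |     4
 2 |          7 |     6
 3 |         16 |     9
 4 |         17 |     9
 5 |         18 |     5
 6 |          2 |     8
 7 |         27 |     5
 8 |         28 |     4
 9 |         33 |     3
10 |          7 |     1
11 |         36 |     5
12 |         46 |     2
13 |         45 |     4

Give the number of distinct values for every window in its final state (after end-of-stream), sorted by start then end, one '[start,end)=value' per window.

i=0 t=4 v=7: → [0,12); WM=4
i=1 t=7 v=4: → [0,12); WM=7
i=2 t=7 v=6: → [0,12); WM=7
i=3 t=16 v=9: → [12,24); WM=16; [0,12) fires=3
i=4 t=17 v=9: → [12,24); WM=17
i=5 t=18 v=5: → [12,24); WM=18
i=6 t=2 v=8: DROP (t<18-1); WM=18
i=7 t=27 v=5: → [24,36); WM=27; [12,24) fires=2
i=8 t=28 v=4: → [24,36); WM=28
i=9 t=33 v=3: → [24,36); WM=33
i=10 t=7 v=1: DROP (t<33-1); WM=33
i=11 t=36 v=5: → [36,48); WM=36; [24,36) fires=3
i=12 t=46 v=2: → [36,48); WM=46
i=13 t=45 v=4: → [36,48); WM=46

[0,12)=3 [12,24)=2 [24,36)=3 [36,48)=3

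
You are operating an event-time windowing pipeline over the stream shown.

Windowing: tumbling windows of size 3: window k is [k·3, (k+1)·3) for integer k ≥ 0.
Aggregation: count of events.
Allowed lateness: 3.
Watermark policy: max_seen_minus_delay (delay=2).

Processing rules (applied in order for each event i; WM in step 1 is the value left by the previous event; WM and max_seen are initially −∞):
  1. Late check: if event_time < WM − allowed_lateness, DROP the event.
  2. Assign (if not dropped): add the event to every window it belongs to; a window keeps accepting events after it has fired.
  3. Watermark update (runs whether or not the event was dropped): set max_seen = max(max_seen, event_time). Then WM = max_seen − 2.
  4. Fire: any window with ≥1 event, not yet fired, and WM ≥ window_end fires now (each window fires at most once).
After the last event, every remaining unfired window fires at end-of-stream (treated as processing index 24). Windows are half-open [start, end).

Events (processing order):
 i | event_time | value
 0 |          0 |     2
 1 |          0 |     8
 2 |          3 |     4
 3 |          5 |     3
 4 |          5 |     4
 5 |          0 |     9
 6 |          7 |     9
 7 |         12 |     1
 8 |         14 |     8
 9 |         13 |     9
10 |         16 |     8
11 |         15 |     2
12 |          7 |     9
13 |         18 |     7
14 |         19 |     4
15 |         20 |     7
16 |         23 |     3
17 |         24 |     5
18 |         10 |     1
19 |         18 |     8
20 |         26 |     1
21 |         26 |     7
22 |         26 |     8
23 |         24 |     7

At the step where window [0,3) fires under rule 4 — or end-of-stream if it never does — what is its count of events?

i=0 t=0 v=2: → [0,3); WM=-2
i=1 t=0 v=8: → [0,3); WM=-2
i=2 t=3 v=4: → [3,6); WM=1
i=3 t=5 v=3: → [3,6); WM=3; [0,3) fires=2
i=4 t=5 v=4: → [3,6); WM=3
i=5 t=0 v=9: → [0,3); WM=3
i=6 t=7 v=9: → [6,9); WM=5
i=7 t=12 v=1: → [12,15); WM=10; [3,6) fires=3 [6,9) fires=1
i=8 t=14 v=8: → [12,15); WM=12
i=9 t=13 v=9: → [12,15); WM=12
i=10 t=16 v=8: → [15,18); WM=14
i=11 t=15 v=2: → [15,18); WM=14
i=12 t=7 v=9: DROP (t<14-3); WM=14
i=13 t=18 v=7: → [18,21); WM=16; [12,15) fires=3
i=14 t=19 v=4: → [18,21); WM=17
i=15 t=20 v=7: → [18,21); WM=18; [15,18) fires=2
i=16 t=23 v=3: → [21,24); WM=21; [18,21) fires=3
i=17 t=24 v=5: → [24,27); WM=22
i=18 t=10 v=1: DROP (t<22-3); WM=22
i=19 t=18 v=8: DROP (t<22-3); WM=22
i=20 t=26 v=1: → [24,27); WM=24; [21,24) fires=1
i=21 t=26 v=7: → [24,27); WM=24
i=22 t=26 v=8: → [24,27); WM=24
i=23 t=24 v=7: → [24,27); WM=24

2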